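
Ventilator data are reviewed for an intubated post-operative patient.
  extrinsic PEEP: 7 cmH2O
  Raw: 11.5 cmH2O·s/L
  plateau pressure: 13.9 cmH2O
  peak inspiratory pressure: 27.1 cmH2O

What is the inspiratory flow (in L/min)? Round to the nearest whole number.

flow = (PIP − Pplat) / Raw = (27.1 − 13.9) / 11.5 = 1.148 L/s × 60 = 68.88 L/min.

69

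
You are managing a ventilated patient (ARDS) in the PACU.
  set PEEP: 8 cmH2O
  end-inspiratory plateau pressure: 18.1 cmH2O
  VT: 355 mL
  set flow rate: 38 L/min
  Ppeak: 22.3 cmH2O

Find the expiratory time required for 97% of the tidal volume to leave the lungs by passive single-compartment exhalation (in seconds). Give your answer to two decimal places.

Flow: 38 L/min ÷ 60 = 0.6333 L/s.
R = (PIP − Pplat)/V̇ = (22.3 − 18.1) / 0.6333 = 4.2/0.6333 = 6.632 cmH2O·s/L.
C = Vt/(Pplat − PEEP) = 355.0 / (18.1 − 8) = 355.0/10.1 = 35.149 mL/cmH2O.
τ = R × C = 6.632 × 0.03515 L/cmH2O = 0.2331 s.
t = −τ·ln(1 − 0.97) = −0.2331·ln(0.03) = 0.8174 s.

0.82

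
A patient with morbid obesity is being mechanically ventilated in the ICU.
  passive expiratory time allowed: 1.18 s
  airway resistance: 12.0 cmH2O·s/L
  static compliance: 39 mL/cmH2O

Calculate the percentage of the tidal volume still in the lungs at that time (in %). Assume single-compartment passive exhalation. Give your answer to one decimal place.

τ = R × C = 12.0 × 39 mL/cmH2O = 12.0 × 0.039 L/cmH2O = 0.468 s.
Passive exhalation: V(t)/V₀ = e^(−t/τ) = e^(−1.18/0.468) = 0.08035.
Fraction remaining = 0.08035 → 8.035%.

8.0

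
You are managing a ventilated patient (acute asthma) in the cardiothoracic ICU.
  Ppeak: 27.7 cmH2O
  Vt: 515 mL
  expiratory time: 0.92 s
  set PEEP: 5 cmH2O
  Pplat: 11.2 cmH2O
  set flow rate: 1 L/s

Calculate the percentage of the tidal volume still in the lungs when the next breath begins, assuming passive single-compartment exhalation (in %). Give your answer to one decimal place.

51.1

R = (PIP − Pplat)/V̇ = (27.7 − 11.2) / 1 = 16.5/1 = 16.5 cmH2O·s/L.
C = Vt/(Pplat − PEEP) = 515.0 / (11.2 − 5) = 515.0/6.2 = 83.065 mL/cmH2O.
τ = R × C = 16.5 × 0.08307 L/cmH2O = 1.371 s.
Fraction remaining at end-expiration = e^(−Te/τ) = e^(−0.92/1.371) = 0.5112 → 51.12%.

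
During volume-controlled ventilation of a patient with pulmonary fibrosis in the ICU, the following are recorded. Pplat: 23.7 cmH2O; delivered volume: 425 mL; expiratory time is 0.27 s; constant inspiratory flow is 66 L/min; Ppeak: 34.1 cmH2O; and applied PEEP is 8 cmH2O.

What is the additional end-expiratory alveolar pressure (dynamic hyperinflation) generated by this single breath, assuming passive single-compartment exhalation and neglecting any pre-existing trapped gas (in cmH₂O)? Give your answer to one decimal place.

Flow: 66 L/min ÷ 60 = 1.1 L/s.
R = (PIP − Pplat)/V̇ = (34.1 − 23.7) / 1.1 = 10.4/1.1 = 9.455 cmH2O·s/L.
C = Vt/(Pplat − PEEP) = 425.0 / (23.7 − 8) = 425.0/15.7 = 27.07 mL/cmH2O.
τ = R × C = 9.455 × 0.02707 L/cmH2O = 0.2559 s.
Fraction remaining = e^(−Te/τ) = e^(−0.27/0.2559) = 0.3482; trapped volume = 425.0 × 0.3482 = 147.99 mL.
Additional alveolar pressure from trapping ≈ V_trapped / C = 147.99 / 27.07 = 5.467 cmH2O.

5.5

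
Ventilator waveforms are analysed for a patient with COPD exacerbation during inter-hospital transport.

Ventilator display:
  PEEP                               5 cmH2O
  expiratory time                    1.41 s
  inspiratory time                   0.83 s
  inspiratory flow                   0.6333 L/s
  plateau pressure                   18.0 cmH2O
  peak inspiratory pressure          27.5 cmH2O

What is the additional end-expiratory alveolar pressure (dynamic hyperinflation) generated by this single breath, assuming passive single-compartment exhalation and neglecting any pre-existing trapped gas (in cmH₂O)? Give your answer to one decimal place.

1.3

Vt = flow × Ti = 0.6333 L/s × 0.83 s × 1000 mL/L = 525.64 mL.
R = (PIP − Pplat)/V̇ = (27.5 − 18.0) / 0.6333 = 9.5/0.6333 = 15.001 cmH2O·s/L.
C = Vt/(Pplat − PEEP) = 525.64 / (18.0 − 5) = 525.64/13.0 = 40.434 mL/cmH2O.
τ = R × C = 15.001 × 0.04043 L/cmH2O = 0.6065 s.
Fraction remaining = e^(−Te/τ) = e^(−1.41/0.6065) = 0.0978; trapped volume = 525.64 × 0.0978 = 51.408 mL.
Additional alveolar pressure from trapping ≈ V_trapped / C = 51.408 / 40.434 = 1.271 cmH2O.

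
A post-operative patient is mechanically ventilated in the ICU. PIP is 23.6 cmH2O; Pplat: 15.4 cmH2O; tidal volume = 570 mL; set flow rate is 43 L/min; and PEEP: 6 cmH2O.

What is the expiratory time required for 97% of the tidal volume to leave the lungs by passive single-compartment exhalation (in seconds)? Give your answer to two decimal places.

2.43

Flow: 43 L/min ÷ 60 = 0.7167 L/s.
R = (PIP − Pplat)/V̇ = (23.6 − 15.4) / 0.7167 = 8.2/0.7167 = 11.441 cmH2O·s/L.
C = Vt/(Pplat − PEEP) = 570.0 / (15.4 − 6) = 570.0/9.4 = 60.638 mL/cmH2O.
τ = R × C = 11.441 × 0.06064 L/cmH2O = 0.6938 s.
t = −τ·ln(1 − 0.97) = −0.6938·ln(0.03) = 2.433 s.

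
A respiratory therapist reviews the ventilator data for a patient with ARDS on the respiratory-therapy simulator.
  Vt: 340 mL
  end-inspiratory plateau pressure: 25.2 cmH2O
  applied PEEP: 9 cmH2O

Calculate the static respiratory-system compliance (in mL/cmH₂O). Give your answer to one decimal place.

Cstat = Vt / (Pplat − PEEP) = 340 / (25.2 − 9) = 340 / 16.2 = 20.988 mL/cmH2O.

21.0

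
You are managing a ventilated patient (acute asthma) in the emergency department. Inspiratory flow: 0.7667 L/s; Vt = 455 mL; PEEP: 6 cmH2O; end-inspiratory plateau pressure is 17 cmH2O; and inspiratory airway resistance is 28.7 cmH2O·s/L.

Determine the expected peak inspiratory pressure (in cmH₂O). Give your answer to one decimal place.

PIP = Pplat + Raw × flow = 17 + 28.7 × 0.7667 = 17 + 22.004 = 39.004 cmH2O.

39.0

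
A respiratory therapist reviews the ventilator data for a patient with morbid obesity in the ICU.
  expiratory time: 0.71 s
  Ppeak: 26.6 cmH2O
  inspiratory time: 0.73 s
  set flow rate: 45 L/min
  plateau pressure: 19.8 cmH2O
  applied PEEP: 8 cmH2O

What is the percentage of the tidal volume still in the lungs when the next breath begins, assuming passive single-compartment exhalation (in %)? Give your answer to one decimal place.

Flow: 45 L/min ÷ 60 = 0.75 L/s.
Vt = flow × Ti = 0.75 L/s × 0.73 s × 1000 mL/L = 547.5 mL.
R = (PIP − Pplat)/V̇ = (26.6 − 19.8) / 0.75 = 6.8/0.75 = 9.067 cmH2O·s/L.
C = Vt/(Pplat − PEEP) = 547.5 / (19.8 − 8) = 547.5/11.8 = 46.398 mL/cmH2O.
τ = R × C = 9.067 × 0.0464 L/cmH2O = 0.4207 s.
Fraction remaining at end-expiration = e^(−Te/τ) = e^(−0.71/0.4207) = 0.185 → 18.5%.

18.5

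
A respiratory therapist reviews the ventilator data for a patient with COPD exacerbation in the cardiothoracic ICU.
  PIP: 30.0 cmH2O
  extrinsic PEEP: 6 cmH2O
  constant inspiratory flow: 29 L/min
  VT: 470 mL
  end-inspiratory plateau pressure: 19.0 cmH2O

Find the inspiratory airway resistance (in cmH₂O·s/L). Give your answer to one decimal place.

22.8

Flow: 29 L/min ÷ 60 = 0.4833 L/s.
Raw = (PIP − Pplat) / flow = (30.0 − 19.0) / 0.4833 = 11.0 / 0.4833 = 22.76 cmH2O·s/L.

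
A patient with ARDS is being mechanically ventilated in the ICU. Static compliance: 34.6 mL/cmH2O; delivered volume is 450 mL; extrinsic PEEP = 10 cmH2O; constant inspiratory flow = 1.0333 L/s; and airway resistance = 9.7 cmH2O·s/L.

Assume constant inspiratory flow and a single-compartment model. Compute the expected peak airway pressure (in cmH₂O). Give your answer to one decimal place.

Equation of motion (constant flow): PIP = Vt/C + R·V̇ + PEEP.
PIP = 450/34.6 + 9.7×1.0333 + 10 = 13.006 + 10.023 + 10 = 33.029 cmH2O.

33.0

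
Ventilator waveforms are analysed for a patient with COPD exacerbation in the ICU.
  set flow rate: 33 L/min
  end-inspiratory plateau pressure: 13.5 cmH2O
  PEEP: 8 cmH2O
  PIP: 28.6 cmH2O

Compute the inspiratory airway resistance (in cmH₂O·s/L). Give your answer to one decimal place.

27.5

Flow: 33 L/min ÷ 60 = 0.55 L/s.
Raw = (PIP − Pplat) / flow = (28.6 − 13.5) / 0.55 = 15.1 / 0.55 = 27.455 cmH2O·s/L.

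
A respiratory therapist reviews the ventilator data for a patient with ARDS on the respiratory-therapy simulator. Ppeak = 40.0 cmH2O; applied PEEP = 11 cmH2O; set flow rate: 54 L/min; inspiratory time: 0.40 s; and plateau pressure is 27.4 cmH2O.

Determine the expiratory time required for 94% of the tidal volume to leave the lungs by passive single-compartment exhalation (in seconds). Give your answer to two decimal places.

0.86

Flow: 54 L/min ÷ 60 = 0.9 L/s.
Vt = flow × Ti = 0.9 L/s × 0.40 s × 1000 mL/L = 360.0 mL.
R = (PIP − Pplat)/V̇ = (40.0 − 27.4) / 0.9 = 12.6/0.9 = 14.0 cmH2O·s/L.
C = Vt/(Pplat − PEEP) = 360.0 / (27.4 − 11) = 360.0/16.4 = 21.951 mL/cmH2O.
τ = R × C = 14.0 × 0.02195 L/cmH2O = 0.3073 s.
t = −τ·ln(1 − 0.94) = −0.3073·ln(0.06) = 0.8646 s.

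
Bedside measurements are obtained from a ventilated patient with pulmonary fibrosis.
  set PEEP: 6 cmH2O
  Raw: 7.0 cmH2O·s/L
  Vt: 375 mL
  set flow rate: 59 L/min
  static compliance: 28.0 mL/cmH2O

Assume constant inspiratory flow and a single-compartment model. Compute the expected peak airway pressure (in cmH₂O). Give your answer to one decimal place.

Flow: 59 L/min ÷ 60 = 0.9833 L/s.
Equation of motion (constant flow): PIP = Vt/C + R·V̇ + PEEP.
PIP = 375/28.0 + 7.0×0.9833 + 6 = 13.393 + 6.883 + 6 = 26.276 cmH2O.

26.3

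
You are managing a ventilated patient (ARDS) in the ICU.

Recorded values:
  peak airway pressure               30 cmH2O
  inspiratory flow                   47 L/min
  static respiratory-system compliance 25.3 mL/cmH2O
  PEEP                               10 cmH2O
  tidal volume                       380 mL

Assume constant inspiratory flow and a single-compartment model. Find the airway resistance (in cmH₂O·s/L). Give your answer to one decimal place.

6.4

Flow: 47 L/min ÷ 60 = 0.7833 L/s.
Equation of motion (constant flow): PIP = Vt/C + R·V̇ + PEEP.
R·V̇ = PIP − Vt/C − PEEP = 30 − 380/25.3 − 10 = 30 − 15.02 − 10 = 4.98 cmH2O.
R = 4.98 / 0.7833 = 6.358 cmH2O·s/L.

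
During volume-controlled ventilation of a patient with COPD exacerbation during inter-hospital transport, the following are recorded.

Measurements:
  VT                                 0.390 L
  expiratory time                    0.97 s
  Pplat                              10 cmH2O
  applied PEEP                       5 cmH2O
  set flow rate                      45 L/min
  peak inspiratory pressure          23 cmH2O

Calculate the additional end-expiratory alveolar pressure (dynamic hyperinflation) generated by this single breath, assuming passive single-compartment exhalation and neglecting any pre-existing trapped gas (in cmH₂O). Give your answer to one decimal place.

2.4

Flow: 45 L/min ÷ 60 = 0.75 L/s.
R = (PIP − Pplat)/V̇ = (23 − 10) / 0.75 = 13.0/0.75 = 17.333 cmH2O·s/L.
C = Vt/(Pplat − PEEP) = 390.0 / (10 − 5) = 390.0/5.0 = 78.0 mL/cmH2O.
τ = R × C = 17.333 × 0.078 L/cmH2O = 1.352 s.
Fraction remaining = e^(−Te/τ) = e^(−0.97/1.352) = 0.488; trapped volume = 390.0 × 0.488 = 190.32 mL.
Additional alveolar pressure from trapping ≈ V_trapped / C = 190.32 / 78.0 = 2.44 cmH2O.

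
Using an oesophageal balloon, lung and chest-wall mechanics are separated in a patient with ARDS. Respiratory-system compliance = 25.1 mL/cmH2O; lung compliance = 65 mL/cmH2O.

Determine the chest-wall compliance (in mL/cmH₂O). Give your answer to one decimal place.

40.9

1/Ccw = 1/Crs − 1/CL.
1/Ccw = 1/25.1 − 1/65 = 0.02446.
Ccw = 40.883 mL/cmH2O.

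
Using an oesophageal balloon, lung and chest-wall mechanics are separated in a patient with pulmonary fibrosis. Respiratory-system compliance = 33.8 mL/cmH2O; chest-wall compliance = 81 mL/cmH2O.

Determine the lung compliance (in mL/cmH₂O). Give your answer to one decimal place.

1/CL = 1/Crs − 1/Ccw.
1/CL = 1/33.8 − 1/81 = 0.01724.
CL = 58.005 mL/cmH2O.

58.0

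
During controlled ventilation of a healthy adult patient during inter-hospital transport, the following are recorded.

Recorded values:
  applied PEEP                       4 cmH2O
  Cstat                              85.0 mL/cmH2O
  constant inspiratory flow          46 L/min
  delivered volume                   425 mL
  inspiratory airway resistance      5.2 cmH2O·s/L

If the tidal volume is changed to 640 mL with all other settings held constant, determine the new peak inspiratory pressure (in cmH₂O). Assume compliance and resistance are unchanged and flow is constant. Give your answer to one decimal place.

15.5

Flow: 46 L/min ÷ 60 = 0.7667 L/s.
PIP = Vt/C + R·V̇ + PEEP (constant-flow equation of motion).
Only the elastic term changes: ΔPIP = ΔVt / C = (640 − 425) / 85.0 = 2.529 cmH2O.
Original PIP = 425/85.0 + 5.2×0.7667 + 4 = 12.987 cmH2O; new PIP = 12.987 + (2.529) = 15.516 cmH2O.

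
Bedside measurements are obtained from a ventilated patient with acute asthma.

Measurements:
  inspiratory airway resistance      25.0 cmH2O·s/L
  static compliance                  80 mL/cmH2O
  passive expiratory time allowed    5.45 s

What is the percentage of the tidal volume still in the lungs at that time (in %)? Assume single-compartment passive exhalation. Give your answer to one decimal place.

τ = R × C = 25.0 × 80 mL/cmH2O = 25.0 × 0.080 L/cmH2O = 2.0 s.
Passive exhalation: V(t)/V₀ = e^(−t/τ) = e^(−5.45/2.0) = 0.06555.
Fraction remaining = 0.06555 → 6.555%.

6.6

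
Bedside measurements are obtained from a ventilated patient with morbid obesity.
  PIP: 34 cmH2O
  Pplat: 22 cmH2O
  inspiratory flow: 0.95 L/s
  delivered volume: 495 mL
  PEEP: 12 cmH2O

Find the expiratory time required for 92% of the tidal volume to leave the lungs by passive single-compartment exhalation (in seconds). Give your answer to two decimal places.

R = (PIP − Pplat)/V̇ = (34 − 22) / 0.95 = 12.0/0.95 = 12.632 cmH2O·s/L.
C = Vt/(Pplat − PEEP) = 495.0 / (22 − 12) = 495.0/10.0 = 49.5 mL/cmH2O.
τ = R × C = 12.632 × 0.0495 L/cmH2O = 0.6253 s.
t = −τ·ln(1 − 0.92) = −0.6253·ln(0.08) = 1.579 s.

1.58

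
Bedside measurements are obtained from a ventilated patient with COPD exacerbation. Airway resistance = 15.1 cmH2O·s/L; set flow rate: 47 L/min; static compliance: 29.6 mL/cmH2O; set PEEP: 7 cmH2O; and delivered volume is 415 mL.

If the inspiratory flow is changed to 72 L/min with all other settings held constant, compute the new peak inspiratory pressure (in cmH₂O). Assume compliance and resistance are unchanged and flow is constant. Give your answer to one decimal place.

39.1

Flow: 47 L/min ÷ 60 = 0.7833 L/s.
New flow: 72 L/min ÷ 60 = 1.2 L/s.
PIP = Vt/C + R·V̇ + PEEP (constant-flow equation of motion).
Only the resistive term changes: ΔPIP = R × ΔV̇ = 15.1 × (1.2 − 0.7833) = 15.1 × 0.4167 = 6.292 cmH2O.
Original PIP = 415/29.6 + 15.1×0.7833 + 7 = 32.848 cmH2O; new PIP = 32.848 + (6.292) = 39.14 cmH2O.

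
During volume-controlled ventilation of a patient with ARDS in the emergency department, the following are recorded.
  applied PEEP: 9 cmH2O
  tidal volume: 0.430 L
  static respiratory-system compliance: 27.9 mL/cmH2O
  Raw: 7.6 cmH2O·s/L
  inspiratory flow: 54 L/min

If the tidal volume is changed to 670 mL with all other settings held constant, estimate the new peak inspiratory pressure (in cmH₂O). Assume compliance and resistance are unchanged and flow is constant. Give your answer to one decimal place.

39.9

Flow: 54 L/min ÷ 60 = 0.9 L/s.
PIP = Vt/C + R·V̇ + PEEP (constant-flow equation of motion).
Only the elastic term changes: ΔPIP = ΔVt / C = (670 − 430) / 27.9 = 8.602 cmH2O.
Original PIP = 430/27.9 + 7.6×0.9 + 9 = 31.252 cmH2O; new PIP = 31.252 + (8.602) = 39.854 cmH2O.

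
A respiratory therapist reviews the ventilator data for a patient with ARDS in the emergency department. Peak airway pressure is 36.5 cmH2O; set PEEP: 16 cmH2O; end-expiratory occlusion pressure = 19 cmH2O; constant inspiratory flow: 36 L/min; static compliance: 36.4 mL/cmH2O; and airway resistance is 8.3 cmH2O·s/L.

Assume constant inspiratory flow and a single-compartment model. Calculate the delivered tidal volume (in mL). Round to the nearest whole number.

Flow: 36 L/min ÷ 60 = 0.6 L/s.
Total PEEP = 19 cmH2O (set 16 + intrinsic 3); this is the baseline alveolar pressure.
Equation of motion (constant flow): PIP = Vt/C + R·V̇ + PEEP.
Vt/C = PIP − R·V̇ − PEEP = 36.5 − 4.98 − 19 = 12.52 cmH2O.
Vt = C × 12.52 = 36.4 × 12.52 = 455.73 mL.

456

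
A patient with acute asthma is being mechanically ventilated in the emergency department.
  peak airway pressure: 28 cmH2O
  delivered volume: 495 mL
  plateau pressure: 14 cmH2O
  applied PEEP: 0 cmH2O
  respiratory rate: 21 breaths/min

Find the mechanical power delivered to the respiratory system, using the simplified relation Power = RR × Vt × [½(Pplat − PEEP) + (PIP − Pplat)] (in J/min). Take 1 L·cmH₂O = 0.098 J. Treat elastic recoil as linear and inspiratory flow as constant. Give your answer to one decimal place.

Per-breath work = Vt × [½(Pplat−PEEP) + (PIP−Pplat)] = 0.495 × [0.5×14.0 + 14.0] = 0.495 × 21.0 = 10.395 L·cmH2O.
Power = 21 × 10.395 = 218.3 L·cmH2O/min.
× 0.098 J/(L·cmH2O) → 21.393 J/min.

21.4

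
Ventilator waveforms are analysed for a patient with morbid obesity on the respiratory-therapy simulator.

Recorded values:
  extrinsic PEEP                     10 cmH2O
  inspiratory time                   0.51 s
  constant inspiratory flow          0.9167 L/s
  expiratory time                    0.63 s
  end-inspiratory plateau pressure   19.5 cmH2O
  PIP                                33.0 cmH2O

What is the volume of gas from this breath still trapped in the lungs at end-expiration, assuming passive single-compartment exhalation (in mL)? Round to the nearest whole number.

Vt = flow × Ti = 0.9167 L/s × 0.51 s × 1000 mL/L = 467.52 mL.
R = (PIP − Pplat)/V̇ = (33.0 − 19.5) / 0.9167 = 13.5/0.9167 = 14.727 cmH2O·s/L.
C = Vt/(Pplat − PEEP) = 467.52 / (19.5 − 10) = 467.52/9.5 = 49.213 mL/cmH2O.
τ = R × C = 14.727 × 0.04921 L/cmH2O = 0.7247 s.
Fraction remaining = e^(−Te/τ) = e^(−0.63/0.7247) = 0.4192.
Trapped volume = 467.52 × 0.4192 = 195.98 mL.

196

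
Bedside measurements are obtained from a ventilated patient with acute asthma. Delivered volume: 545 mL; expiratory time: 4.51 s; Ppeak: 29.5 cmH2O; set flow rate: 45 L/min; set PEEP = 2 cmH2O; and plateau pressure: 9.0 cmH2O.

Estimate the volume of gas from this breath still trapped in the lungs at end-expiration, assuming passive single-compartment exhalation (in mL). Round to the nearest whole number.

65

Flow: 45 L/min ÷ 60 = 0.75 L/s.
R = (PIP − Pplat)/V̇ = (29.5 − 9.0) / 0.75 = 20.5/0.75 = 27.333 cmH2O·s/L.
C = Vt/(Pplat − PEEP) = 545.0 / (9.0 − 2) = 545.0/7.0 = 77.857 mL/cmH2O.
τ = R × C = 27.333 × 0.07786 L/cmH2O = 2.128 s.
Fraction remaining = e^(−Te/τ) = e^(−4.51/2.128) = 0.1201.
Trapped volume = 545.0 × 0.1201 = 65.455 mL.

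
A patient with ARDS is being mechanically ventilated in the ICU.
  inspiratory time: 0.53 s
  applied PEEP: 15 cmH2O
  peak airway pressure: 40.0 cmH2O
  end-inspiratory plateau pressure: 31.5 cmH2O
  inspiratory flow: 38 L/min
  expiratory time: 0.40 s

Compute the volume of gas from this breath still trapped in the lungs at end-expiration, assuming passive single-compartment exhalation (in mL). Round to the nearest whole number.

Flow: 38 L/min ÷ 60 = 0.6333 L/s.
Vt = flow × Ti = 0.6333 L/s × 0.53 s × 1000 mL/L = 335.65 mL.
R = (PIP − Pplat)/V̇ = (40.0 − 31.5) / 0.6333 = 8.5/0.6333 = 13.422 cmH2O·s/L.
C = Vt/(Pplat − PEEP) = 335.65 / (31.5 − 15) = 335.65/16.5 = 20.342 mL/cmH2O.
τ = R × C = 13.422 × 0.02034 L/cmH2O = 0.273 s.
Fraction remaining = e^(−Te/τ) = e^(−0.40/0.273) = 0.231.
Trapped volume = 335.65 × 0.231 = 77.535 mL.

78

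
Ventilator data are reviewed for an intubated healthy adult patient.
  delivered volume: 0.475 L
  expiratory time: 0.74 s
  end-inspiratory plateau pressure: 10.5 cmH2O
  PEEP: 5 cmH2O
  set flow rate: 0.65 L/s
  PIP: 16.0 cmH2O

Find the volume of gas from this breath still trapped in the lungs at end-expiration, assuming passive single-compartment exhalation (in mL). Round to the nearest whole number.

R = (PIP − Pplat)/V̇ = (16.0 − 10.5) / 0.65 = 5.5/0.65 = 8.462 cmH2O·s/L.
C = Vt/(Pplat − PEEP) = 475.0 / (10.5 − 5) = 475.0/5.5 = 86.364 mL/cmH2O.
τ = R × C = 8.462 × 0.08636 L/cmH2O = 0.7308 s.
Fraction remaining = e^(−Te/τ) = e^(−0.74/0.7308) = 0.3633.
Trapped volume = 475.0 × 0.3633 = 172.57 mL.

173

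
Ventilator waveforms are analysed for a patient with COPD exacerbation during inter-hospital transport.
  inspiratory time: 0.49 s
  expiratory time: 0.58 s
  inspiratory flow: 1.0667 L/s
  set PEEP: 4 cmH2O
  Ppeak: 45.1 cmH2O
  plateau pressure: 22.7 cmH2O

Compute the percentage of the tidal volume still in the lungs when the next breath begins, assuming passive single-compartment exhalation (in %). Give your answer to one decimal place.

Vt = flow × Ti = 1.0667 L/s × 0.49 s × 1000 mL/L = 522.68 mL.
R = (PIP − Pplat)/V̇ = (45.1 − 22.7) / 1.0667 = 22.4/1.0667 = 20.999 cmH2O·s/L.
C = Vt/(Pplat − PEEP) = 522.68 / (22.7 − 4) = 522.68/18.7 = 27.951 mL/cmH2O.
τ = R × C = 20.999 × 0.02795 L/cmH2O = 0.5869 s.
Fraction remaining at end-expiration = e^(−Te/τ) = e^(−0.58/0.5869) = 0.3722 → 37.22%.

37.2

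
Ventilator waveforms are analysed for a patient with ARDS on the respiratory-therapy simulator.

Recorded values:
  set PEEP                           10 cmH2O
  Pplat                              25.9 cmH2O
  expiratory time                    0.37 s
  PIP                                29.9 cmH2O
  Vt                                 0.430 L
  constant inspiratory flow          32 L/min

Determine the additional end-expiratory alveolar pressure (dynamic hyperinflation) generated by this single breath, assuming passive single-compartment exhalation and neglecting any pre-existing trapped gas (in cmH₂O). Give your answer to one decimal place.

Flow: 32 L/min ÷ 60 = 0.5333 L/s.
R = (PIP − Pplat)/V̇ = (29.9 − 25.9) / 0.5333 = 4.0/0.5333 = 7.5 cmH2O·s/L.
C = Vt/(Pplat − PEEP) = 430.0 / (25.9 − 10) = 430.0/15.9 = 27.044 mL/cmH2O.
τ = R × C = 7.5 × 0.02704 L/cmH2O = 0.2028 s.
Fraction remaining = e^(−Te/τ) = e^(−0.37/0.2028) = 0.1613; trapped volume = 430.0 × 0.1613 = 69.359 mL.
Additional alveolar pressure from trapping ≈ V_trapped / C = 69.359 / 27.044 = 2.565 cmH2O.

2.6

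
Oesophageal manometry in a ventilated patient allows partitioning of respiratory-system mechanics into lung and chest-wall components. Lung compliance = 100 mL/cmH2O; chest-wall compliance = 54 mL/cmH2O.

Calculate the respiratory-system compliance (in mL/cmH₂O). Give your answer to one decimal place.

35.1

Lung and chest wall are elastances in series: 1/Crs = 1/CL + 1/Ccw.
1/Crs = 1/100 + 1/54 = 0.02852.
Crs = 35.063 mL/cmH2O.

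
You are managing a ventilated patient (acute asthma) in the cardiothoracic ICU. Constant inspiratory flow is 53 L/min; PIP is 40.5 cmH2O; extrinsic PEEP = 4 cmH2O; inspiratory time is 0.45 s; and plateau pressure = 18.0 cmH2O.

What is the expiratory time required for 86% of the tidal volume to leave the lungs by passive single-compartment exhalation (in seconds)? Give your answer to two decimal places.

Flow: 53 L/min ÷ 60 = 0.8833 L/s.
Vt = flow × Ti = 0.8833 L/s × 0.45 s × 1000 mL/L = 397.49 mL.
R = (PIP − Pplat)/V̇ = (40.5 − 18.0) / 0.8833 = 22.5/0.8833 = 25.473 cmH2O·s/L.
C = Vt/(Pplat − PEEP) = 397.49 / (18.0 − 4) = 397.49/14.0 = 28.392 mL/cmH2O.
τ = R × C = 25.473 × 0.02839 L/cmH2O = 0.7232 s.
t = −τ·ln(1 − 0.86) = −0.7232·ln(0.14) = 1.422 s.

1.42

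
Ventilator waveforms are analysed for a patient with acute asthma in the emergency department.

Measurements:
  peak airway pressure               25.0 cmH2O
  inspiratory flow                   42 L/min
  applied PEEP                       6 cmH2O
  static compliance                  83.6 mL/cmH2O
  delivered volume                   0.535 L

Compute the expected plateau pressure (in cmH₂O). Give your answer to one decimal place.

12.4

Pplat = PEEP + Vt / Cstat = 6 + 535 / 83.6 = 6 + 6.4 = 12.4 cmH2O.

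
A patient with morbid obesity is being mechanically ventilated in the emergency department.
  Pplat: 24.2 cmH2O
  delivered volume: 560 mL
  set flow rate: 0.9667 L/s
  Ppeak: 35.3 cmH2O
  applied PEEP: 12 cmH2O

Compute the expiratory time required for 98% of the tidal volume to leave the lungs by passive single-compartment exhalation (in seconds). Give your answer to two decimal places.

R = (PIP − Pplat)/V̇ = (35.3 − 24.2) / 0.9667 = 11.1/0.9667 = 11.482 cmH2O·s/L.
C = Vt/(Pplat − PEEP) = 560.0 / (24.2 − 12) = 560.0/12.2 = 45.902 mL/cmH2O.
τ = R × C = 11.482 × 0.0459 L/cmH2O = 0.527 s.
t = −τ·ln(1 − 0.98) = −0.527·ln(0.02) = 2.062 s.

2.06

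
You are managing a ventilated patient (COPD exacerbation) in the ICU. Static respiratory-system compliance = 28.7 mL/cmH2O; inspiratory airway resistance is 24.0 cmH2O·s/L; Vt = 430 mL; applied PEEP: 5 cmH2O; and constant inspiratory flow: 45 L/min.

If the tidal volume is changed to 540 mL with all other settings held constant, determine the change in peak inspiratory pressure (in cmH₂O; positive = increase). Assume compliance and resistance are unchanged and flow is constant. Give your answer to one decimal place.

PIP = Vt/C + R·V̇ + PEEP (constant-flow equation of motion).
Only the elastic term changes: ΔPIP = ΔVt / C = (540 − 430) / 28.7 = 3.833 cmH2O.

3.8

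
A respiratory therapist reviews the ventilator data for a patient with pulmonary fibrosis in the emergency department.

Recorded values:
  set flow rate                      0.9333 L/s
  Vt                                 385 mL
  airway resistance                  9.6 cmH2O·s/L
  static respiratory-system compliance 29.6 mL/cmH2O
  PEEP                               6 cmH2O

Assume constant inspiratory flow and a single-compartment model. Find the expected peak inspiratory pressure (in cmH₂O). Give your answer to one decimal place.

28.0

Equation of motion (constant flow): PIP = Vt/C + R·V̇ + PEEP.
PIP = 385/29.6 + 9.6×0.9333 + 6 = 13.007 + 8.96 + 6 = 27.967 cmH2O.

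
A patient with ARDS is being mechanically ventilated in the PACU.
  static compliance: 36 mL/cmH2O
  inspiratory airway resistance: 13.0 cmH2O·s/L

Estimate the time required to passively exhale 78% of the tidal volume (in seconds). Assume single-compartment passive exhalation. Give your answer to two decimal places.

0.71

τ = R × C = 13.0 × 36 mL/cmH2O = 13.0 × 0.036 L/cmH2O = 0.468 s.
Exhaled fraction f = 1 − e^(−t/τ) → t = −τ·ln(1 − f) = −0.468·ln(0.22) = 0.7086 s.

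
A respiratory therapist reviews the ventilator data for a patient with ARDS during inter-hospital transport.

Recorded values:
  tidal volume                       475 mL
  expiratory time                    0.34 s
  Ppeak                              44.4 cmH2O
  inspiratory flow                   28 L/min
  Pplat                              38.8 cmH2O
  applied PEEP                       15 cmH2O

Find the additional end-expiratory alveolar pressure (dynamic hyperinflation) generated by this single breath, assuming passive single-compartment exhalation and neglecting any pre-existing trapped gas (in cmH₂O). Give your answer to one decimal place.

Flow: 28 L/min ÷ 60 = 0.4667 L/s.
R = (PIP − Pplat)/V̇ = (44.4 − 38.8) / 0.4667 = 5.6/0.4667 = 11.999 cmH2O·s/L.
C = Vt/(Pplat − PEEP) = 475.0 / (38.8 − 15) = 475.0/23.8 = 19.958 mL/cmH2O.
τ = R × C = 11.999 × 0.01996 L/cmH2O = 0.2395 s.
Fraction remaining = e^(−Te/τ) = e^(−0.34/0.2395) = 0.2418; trapped volume = 475.0 × 0.2418 = 114.86 mL.
Additional alveolar pressure from trapping ≈ V_trapped / C = 114.86 / 19.958 = 5.755 cmH2O.

5.8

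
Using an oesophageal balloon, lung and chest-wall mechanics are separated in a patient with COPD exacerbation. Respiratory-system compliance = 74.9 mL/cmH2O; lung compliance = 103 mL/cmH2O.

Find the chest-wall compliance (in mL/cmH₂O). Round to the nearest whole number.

275

1/Ccw = 1/Crs − 1/CL.
1/Ccw = 1/74.9 − 1/103 = 0.003642.
Ccw = 274.57 mL/cmH2O.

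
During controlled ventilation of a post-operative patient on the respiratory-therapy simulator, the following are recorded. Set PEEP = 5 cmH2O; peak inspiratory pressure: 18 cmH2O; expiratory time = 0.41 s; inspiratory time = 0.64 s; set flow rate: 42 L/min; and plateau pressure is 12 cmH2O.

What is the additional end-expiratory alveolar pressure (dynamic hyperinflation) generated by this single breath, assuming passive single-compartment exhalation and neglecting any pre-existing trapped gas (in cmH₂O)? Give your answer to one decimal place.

Flow: 42 L/min ÷ 60 = 0.7 L/s.
Vt = flow × Ti = 0.7 L/s × 0.64 s × 1000 mL/L = 448.0 mL.
R = (PIP − Pplat)/V̇ = (18 − 12) / 0.7 = 6.0/0.7 = 8.571 cmH2O·s/L.
C = Vt/(Pplat − PEEP) = 448.0 / (12 − 5) = 448.0/7.0 = 64.0 mL/cmH2O.
τ = R × C = 8.571 × 0.064 L/cmH2O = 0.5485 s.
Fraction remaining = e^(−Te/τ) = e^(−0.41/0.5485) = 0.4736; trapped volume = 448.0 × 0.4736 = 212.17 mL.
Additional alveolar pressure from trapping ≈ V_trapped / C = 212.17 / 64.0 = 3.315 cmH2O.

3.3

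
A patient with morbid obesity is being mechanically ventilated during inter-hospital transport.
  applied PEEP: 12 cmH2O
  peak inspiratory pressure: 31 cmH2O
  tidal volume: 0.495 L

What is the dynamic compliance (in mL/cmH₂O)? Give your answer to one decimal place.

26.1

Dynamic compliance = Vt / (PIP − PEEP) = 495 / (31 − 12) = 495 / 19.0 = 26.053 mL/cmH2O.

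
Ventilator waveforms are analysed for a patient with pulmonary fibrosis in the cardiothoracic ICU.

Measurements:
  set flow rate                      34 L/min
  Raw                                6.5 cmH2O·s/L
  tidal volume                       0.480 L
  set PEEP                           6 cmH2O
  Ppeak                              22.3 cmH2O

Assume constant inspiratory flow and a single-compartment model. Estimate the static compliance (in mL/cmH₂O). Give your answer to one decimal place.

38.0

Flow: 34 L/min ÷ 60 = 0.5667 L/s.
Equation of motion (constant flow): PIP = Vt/C + R·V̇ + PEEP.
Vt/C = PIP − R·V̇ − PEEP = 22.3 − 6.5×0.5667 − 6 = 22.3 − 3.684 − 6 = 12.616 cmH2O.
C = Vt / 12.616 = 480 / 12.616 = 38.047 mL/cmH2O.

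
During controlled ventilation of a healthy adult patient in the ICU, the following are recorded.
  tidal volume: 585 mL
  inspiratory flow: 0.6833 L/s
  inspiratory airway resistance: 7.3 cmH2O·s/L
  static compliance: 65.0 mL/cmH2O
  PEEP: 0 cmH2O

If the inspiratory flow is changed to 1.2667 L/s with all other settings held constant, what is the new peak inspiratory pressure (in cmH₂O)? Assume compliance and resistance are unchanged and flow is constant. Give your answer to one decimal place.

PIP = Vt/C + R·V̇ + PEEP (constant-flow equation of motion).
Only the resistive term changes: ΔPIP = R × ΔV̇ = 7.3 × (1.2667 − 0.6833) = 7.3 × 0.5834 = 4.259 cmH2O.
Original PIP = 585/65.0 + 7.3×0.6833 + 0 = 13.988 cmH2O; new PIP = 13.988 + (4.259) = 18.247 cmH2O.

18.2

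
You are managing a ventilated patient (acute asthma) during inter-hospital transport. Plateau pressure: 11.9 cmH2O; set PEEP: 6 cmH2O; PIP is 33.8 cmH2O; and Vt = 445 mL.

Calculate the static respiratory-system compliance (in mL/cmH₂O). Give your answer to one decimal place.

75.4

Cstat = Vt / (Pplat − PEEP) = 445 / (11.9 − 6) = 445 / 5.9 = 75.424 mL/cmH2O.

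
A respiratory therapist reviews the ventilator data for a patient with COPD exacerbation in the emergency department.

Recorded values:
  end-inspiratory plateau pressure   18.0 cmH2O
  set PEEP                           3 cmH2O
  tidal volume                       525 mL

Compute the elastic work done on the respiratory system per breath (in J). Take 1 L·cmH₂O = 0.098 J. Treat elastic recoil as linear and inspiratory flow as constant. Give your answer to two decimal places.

Elastic work ≈ ½ × (Pplat − PEEP) × Vt = 0.5 × (18.0 − 3) × 0.525 L = 0.5 × 15.0 × 0.525 = 3.938 L·cmH2O.
× 0.098 J/(L·cmH2O) → 0.3859 J.

0.39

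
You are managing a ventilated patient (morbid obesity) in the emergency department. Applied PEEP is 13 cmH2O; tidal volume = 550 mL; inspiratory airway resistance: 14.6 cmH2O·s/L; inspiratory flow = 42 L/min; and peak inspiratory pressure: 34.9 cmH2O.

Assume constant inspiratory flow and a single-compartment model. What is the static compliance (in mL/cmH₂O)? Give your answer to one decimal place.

Flow: 42 L/min ÷ 60 = 0.7 L/s.
Equation of motion (constant flow): PIP = Vt/C + R·V̇ + PEEP.
Vt/C = PIP − R·V̇ − PEEP = 34.9 − 14.6×0.7 − 13 = 34.9 − 10.22 − 13 = 11.68 cmH2O.
C = Vt / 11.68 = 550 / 11.68 = 47.089 mL/cmH2O.

47.1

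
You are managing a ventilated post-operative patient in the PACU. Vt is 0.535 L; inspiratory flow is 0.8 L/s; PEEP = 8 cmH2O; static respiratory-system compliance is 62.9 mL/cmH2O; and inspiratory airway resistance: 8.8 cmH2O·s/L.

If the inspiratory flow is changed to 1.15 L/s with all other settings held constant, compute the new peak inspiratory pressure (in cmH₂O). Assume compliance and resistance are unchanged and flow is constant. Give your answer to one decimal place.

26.6

PIP = Vt/C + R·V̇ + PEEP (constant-flow equation of motion).
Only the resistive term changes: ΔPIP = R × ΔV̇ = 8.8 × (1.15 − 0.8) = 8.8 × 0.35 = 3.08 cmH2O.
Original PIP = 535/62.9 + 8.8×0.8 + 8 = 23.546 cmH2O; new PIP = 23.546 + (3.08) = 26.626 cmH2O.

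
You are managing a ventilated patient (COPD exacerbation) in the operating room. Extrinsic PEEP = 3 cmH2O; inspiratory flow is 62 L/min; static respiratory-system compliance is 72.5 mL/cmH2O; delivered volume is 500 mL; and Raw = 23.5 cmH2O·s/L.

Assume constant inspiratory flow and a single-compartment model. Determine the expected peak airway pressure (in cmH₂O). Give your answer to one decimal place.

Flow: 62 L/min ÷ 60 = 1.0333 L/s.
Equation of motion (constant flow): PIP = Vt/C + R·V̇ + PEEP.
PIP = 500/72.5 + 23.5×1.0333 + 3 = 6.897 + 24.283 + 3 = 34.18 cmH2O.

34.2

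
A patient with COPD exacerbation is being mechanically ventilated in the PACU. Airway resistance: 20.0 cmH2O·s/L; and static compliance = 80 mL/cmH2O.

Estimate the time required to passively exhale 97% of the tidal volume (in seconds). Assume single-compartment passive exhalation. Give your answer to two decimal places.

5.61

τ = R × C = 20.0 × 80 mL/cmH2O = 20.0 × 0.080 L/cmH2O = 1.6 s.
Exhaled fraction f = 1 − e^(−t/τ) → t = −τ·ln(1 − f) = −1.6·ln(0.03) = 5.61 s.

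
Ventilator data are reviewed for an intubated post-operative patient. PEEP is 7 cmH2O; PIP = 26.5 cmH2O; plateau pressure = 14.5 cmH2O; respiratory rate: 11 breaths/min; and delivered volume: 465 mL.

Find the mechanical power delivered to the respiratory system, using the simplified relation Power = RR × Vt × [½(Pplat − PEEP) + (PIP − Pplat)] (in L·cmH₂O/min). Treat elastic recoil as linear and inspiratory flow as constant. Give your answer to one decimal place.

80.6

Per-breath work = Vt × [½(Pplat−PEEP) + (PIP−Pplat)] = 0.465 × [0.5×7.5 + 12.0] = 0.465 × 15.75 = 7.324 L·cmH2O.
Power = 11 × 7.324 = 80.564 L·cmH2O/min.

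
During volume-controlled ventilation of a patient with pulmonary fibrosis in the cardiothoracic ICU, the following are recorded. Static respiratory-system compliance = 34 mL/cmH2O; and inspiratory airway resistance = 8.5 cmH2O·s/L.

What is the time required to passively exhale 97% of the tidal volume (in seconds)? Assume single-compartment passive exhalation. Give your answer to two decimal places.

τ = R × C = 8.5 × 34 mL/cmH2O = 8.5 × 0.034 L/cmH2O = 0.289 s.
Exhaled fraction f = 1 − e^(−t/τ) → t = −τ·ln(1 − f) = −0.289·ln(0.03) = 1.013 s.

1.01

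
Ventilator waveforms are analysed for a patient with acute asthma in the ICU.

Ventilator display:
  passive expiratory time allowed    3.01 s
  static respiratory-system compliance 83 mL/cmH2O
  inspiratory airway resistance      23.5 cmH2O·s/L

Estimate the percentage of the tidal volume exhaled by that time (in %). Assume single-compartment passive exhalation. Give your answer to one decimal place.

78.6

τ = R × C = 23.5 × 83 mL/cmH2O = 23.5 × 0.083 L/cmH2O = 1.951 s.
Passive exhalation: V(t)/V₀ = e^(−t/τ) = e^(−3.01/1.951) = 0.2138.
Fraction exhaled = 1 − 0.2138 = 0.7862 → 78.62%.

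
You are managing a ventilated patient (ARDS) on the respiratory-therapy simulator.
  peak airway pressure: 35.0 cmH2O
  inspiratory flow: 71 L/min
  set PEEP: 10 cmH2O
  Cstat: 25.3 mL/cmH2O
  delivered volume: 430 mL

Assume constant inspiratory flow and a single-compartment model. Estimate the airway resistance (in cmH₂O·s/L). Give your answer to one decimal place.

6.8

Flow: 71 L/min ÷ 60 = 1.1833 L/s.
Equation of motion (constant flow): PIP = Vt/C + R·V̇ + PEEP.
R·V̇ = PIP − Vt/C − PEEP = 35.0 − 430/25.3 − 10 = 35.0 − 16.996 − 10 = 8.004 cmH2O.
R = 8.004 / 1.1833 = 6.764 cmH2O·s/L.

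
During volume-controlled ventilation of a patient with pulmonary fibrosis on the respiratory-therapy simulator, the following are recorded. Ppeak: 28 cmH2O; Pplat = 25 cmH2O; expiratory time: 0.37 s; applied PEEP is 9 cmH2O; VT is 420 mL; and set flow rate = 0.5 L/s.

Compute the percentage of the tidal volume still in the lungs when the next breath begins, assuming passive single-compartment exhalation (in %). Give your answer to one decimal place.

R = (PIP − Pplat)/V̇ = (28 − 25) / 0.5 = 3.0/0.5 = 6.0 cmH2O·s/L.
C = Vt/(Pplat − PEEP) = 420.0 / (25 − 9) = 420.0/16.0 = 26.25 mL/cmH2O.
τ = R × C = 6.0 × 0.02625 L/cmH2O = 0.1575 s.
Fraction remaining at end-expiration = e^(−Te/τ) = e^(−0.37/0.1575) = 0.09544 → 9.544%.

9.5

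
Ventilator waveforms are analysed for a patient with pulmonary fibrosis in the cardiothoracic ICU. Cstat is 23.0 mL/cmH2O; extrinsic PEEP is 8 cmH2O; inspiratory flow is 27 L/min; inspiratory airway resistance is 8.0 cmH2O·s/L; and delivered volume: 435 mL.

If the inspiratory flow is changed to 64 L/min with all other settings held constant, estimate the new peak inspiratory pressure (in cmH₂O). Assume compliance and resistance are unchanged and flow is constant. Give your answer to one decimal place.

Flow: 27 L/min ÷ 60 = 0.45 L/s.
New flow: 64 L/min ÷ 60 = 1.0667 L/s.
PIP = Vt/C + R·V̇ + PEEP (constant-flow equation of motion).
Only the resistive term changes: ΔPIP = R × ΔV̇ = 8.0 × (1.0667 − 0.45) = 8.0 × 0.6167 = 4.934 cmH2O.
Original PIP = 435/23.0 + 8.0×0.45 + 8 = 30.513 cmH2O; new PIP = 30.513 + (4.934) = 35.447 cmH2O.

35.4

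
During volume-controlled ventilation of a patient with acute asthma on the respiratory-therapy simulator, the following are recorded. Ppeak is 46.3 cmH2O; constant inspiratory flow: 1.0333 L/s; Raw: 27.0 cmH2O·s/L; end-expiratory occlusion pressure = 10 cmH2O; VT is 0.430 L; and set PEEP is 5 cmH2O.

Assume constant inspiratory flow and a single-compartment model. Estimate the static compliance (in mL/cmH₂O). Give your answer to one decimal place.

Total PEEP = 10 cmH2O (set 5 + intrinsic 5); this is the baseline alveolar pressure.
Equation of motion (constant flow): PIP = Vt/C + R·V̇ + PEEP.
Vt/C = PIP − R·V̇ − PEEP = 46.3 − 27.0×1.0333 − 10 = 46.3 − 27.899 − 10 = 8.401 cmH2O.
C = Vt / 8.401 = 430 / 8.401 = 51.184 mL/cmH2O.

51.2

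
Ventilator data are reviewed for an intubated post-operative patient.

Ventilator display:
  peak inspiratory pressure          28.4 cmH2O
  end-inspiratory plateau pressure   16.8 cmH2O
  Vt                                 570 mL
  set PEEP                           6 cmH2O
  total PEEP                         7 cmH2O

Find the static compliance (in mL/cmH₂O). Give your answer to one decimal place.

58.2

End-expiratory occlusion gives total PEEP = 7 cmH2O (intrinsic PEEP = 7 − 6 = 1). Use total PEEP for the elastic gradient.
Cstat = Vt / (Pplat − PEEPtotal) = 570 / (16.8 − 7) = 570 / 9.8 = 58.163 mL/cmH2O.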